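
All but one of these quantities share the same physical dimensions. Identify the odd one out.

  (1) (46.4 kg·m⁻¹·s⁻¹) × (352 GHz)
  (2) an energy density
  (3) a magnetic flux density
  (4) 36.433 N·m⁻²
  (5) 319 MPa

(3)

Expand each in SI base units:
  (1) [kg·m⁻¹·s⁻¹] · [s⁻¹] = kg·m⁻¹·s⁻²
  (2) [energy density] = kg·m⁻¹·s⁻²
  (3) [magnetic flux density] = kg·s⁻²·A⁻¹
  (4) N·m⁻² = kg·m·s⁻²·m⁻² = kg·m⁻¹·s⁻²
  (5) Pa = N·m⁻² = kg·m⁻¹·s⁻²
All reduce to kg·m⁻¹·s⁻² except (3), which is kg·s⁻²·A⁻¹.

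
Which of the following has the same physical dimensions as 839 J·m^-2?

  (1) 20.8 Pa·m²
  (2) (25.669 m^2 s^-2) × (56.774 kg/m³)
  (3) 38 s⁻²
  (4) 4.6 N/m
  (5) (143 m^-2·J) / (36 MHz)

(4)

Reference: J·m⁻² = N·m·m⁻² = kg·s⁻².
Each option:
  (1) Pa·m² = N·m⁻²·m² = kg·m·s⁻²
  (2) [m²·s⁻²] · [kg·m⁻³] = kg·m⁻¹·s⁻²
  (3) s⁻²
  (4) N·m⁻¹ = kg·m·s⁻²·m⁻¹ = kg·s⁻²  ← same
  (5) [kg·s⁻²] / [s⁻¹] = kg·s⁻¹
Only (4) matches kg·s⁻².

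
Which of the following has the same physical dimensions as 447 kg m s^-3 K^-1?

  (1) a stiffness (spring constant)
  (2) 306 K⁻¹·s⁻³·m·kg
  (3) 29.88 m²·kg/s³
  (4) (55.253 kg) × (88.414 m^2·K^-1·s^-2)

Reference: kg·m·s⁻³·K⁻¹.
Each option:
  (1) [stiffness (spring constant)] = kg·s⁻²
  (2) kg·m·s⁻³·K⁻¹  ← same
  (3) kg·m²·s⁻³
  (4) [kg] · [m²·s⁻²·K⁻¹] = kg·m²·s⁻²·K⁻¹
Only (2) matches kg·m·s⁻³·K⁻¹.

(2)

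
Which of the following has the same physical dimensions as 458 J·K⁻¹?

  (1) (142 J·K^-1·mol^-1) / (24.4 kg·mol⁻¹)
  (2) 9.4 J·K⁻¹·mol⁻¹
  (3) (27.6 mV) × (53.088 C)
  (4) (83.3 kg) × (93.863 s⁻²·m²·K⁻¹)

Reference: J·K⁻¹ = N·m·K⁻¹ = kg·m²·s⁻²·K⁻¹.
Each option:
  (1) [kg·m²·s⁻²·K⁻¹·mol⁻¹] / [kg·mol⁻¹] = m²·s⁻²·K⁻¹
  (2) J·mol⁻¹·K⁻¹ = N·m·mol⁻¹·K⁻¹ = kg·m²·s⁻²·K⁻¹·mol⁻¹
  (3) [kg·m²·s⁻³·A⁻¹] · [s·A] = kg·m²·s⁻²
  (4) [kg] · [m²·s⁻²·K⁻¹] = kg·m²·s⁻²·K⁻¹  ← same
Only (4) matches kg·m²·s⁻²·K⁻¹.

(4)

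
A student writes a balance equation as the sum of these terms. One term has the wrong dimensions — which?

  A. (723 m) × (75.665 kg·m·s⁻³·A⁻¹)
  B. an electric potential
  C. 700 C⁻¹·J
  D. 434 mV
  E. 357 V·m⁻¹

E.

Work out the base dimensions of each:
  A. [m] · [kg·m·s⁻³·A⁻¹] = kg·m²·s⁻³·A⁻¹
  B. [electric potential] = kg·m²·s⁻³·A⁻¹
  C. J·C⁻¹ = N·m·(s·A)⁻¹ = kg·m²·s⁻³·A⁻¹
  D. V = J·C⁻¹ = kg·m²·s⁻³·A⁻¹
  E. V·m⁻¹ = J·C⁻¹·m⁻¹ = kg·m·s⁻³·A⁻¹
All reduce to kg·m²·s⁻³·A⁻¹ except E., which is kg·m·s⁻³·A⁻¹.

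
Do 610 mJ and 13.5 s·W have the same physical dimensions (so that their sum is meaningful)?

Expand each in SI base units:
  610 mJ:  J = N·m = kg·m²·s⁻²
  13.5 s·W:  W·s = J·s⁻¹·s = kg·m²·s⁻²
Both are kg·m²·s⁻², so they have the same dimensions and can be added.

Yes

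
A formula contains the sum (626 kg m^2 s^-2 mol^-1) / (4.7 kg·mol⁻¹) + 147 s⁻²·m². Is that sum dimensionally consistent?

Dimensions:
  (626 kg m^2 s^-2 mol^-1) / (4.7 kg·mol⁻¹):  [kg·m²·s⁻²·mol⁻¹] / [kg·mol⁻¹] = m²·s⁻²
  147 s⁻²·m²:  m²·s⁻²
Both are m²·s⁻², so they have the same dimensions and can be added.

Yes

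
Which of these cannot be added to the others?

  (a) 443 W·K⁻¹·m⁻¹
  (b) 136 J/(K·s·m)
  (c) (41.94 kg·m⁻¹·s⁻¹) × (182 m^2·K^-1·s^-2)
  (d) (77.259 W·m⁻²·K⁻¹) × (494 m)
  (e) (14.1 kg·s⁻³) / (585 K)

(e)

In SI base units:
  (a) W·m⁻¹·K⁻¹ = J·s⁻¹·m⁻¹·K⁻¹ = kg·m·s⁻³·K⁻¹
  (b) J·s⁻¹·m⁻¹·K⁻¹ = N·m·s⁻¹·m⁻¹·K⁻¹ = kg·m·s⁻³·K⁻¹
  (c) [kg·m⁻¹·s⁻¹] · [m²·s⁻²·K⁻¹] = kg·m·s⁻³·K⁻¹
  (d) [kg·s⁻³·K⁻¹] · [m] = kg·m·s⁻³·K⁻¹
  (e) [kg·s⁻³] / [K] = kg·s⁻³·K⁻¹
All reduce to kg·m·s⁻³·K⁻¹ except (e), which is kg·s⁻³·K⁻¹.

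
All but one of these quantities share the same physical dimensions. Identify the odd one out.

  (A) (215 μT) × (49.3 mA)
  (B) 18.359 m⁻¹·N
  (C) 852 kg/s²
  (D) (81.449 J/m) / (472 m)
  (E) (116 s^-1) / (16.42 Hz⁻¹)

(E)

Dimensions:
  (A) [kg·s⁻²·A⁻¹] · [A] = kg·s⁻²
  (B) N·m⁻¹ = kg·m·s⁻²·m⁻¹ = kg·s⁻²
  (C) kg·s⁻²
  (D) [kg·m·s⁻²] / [m] = kg·s⁻²
  (E) [s⁻¹] / [s] = s⁻²
All reduce to kg·s⁻² except (E), which is s⁻².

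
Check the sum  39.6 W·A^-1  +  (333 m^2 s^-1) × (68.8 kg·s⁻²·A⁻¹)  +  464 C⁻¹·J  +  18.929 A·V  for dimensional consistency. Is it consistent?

No

In SI base units:
  39.6 W·A^-1:  W·A⁻¹ = J·s⁻¹·A⁻¹ = kg·m²·s⁻³·A⁻¹
  (333 m^2 s^-1) × (68.8 kg·s⁻²·A⁻¹):  [m²·s⁻¹] · [kg·s⁻²·A⁻¹] = kg·m²·s⁻³·A⁻¹
  464 C⁻¹·J:  J·C⁻¹ = N·m·(s·A)⁻¹ = kg·m²·s⁻³·A⁻¹
  18.929 A·V:  V·A = J·C⁻¹·A = kg·m²·s⁻³
The terms do not share a single dimension (kg·m²·s⁻³ vs kg·m²·s⁻³·A⁻¹).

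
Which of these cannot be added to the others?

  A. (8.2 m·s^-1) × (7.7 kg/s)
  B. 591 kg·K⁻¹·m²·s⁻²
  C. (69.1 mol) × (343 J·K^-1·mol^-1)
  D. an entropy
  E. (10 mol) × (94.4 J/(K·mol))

Dimensions:
  A. [m·s⁻¹] · [kg·s⁻¹] = kg·m·s⁻²
  B. kg·m²·s⁻²·K⁻¹
  C. [mol] · [kg·m²·s⁻²·K⁻¹·mol⁻¹] = kg·m²·s⁻²·K⁻¹
  D. [entropy] = kg·m²·s⁻²·K⁻¹
  E. [mol] · [kg·m²·s⁻²·K⁻¹·mol⁻¹] = kg·m²·s⁻²·K⁻¹
All reduce to kg·m²·s⁻²·K⁻¹ except A., which is kg·m·s⁻².

A.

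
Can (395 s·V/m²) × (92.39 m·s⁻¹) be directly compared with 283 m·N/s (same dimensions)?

In SI base units:
  (395 s·V/m²) × (92.39 m·s⁻¹):  [kg·s⁻²·A⁻¹] · [m·s⁻¹] = kg·m·s⁻³·A⁻¹
  283 m·N/s:  N·m·s⁻¹ = kg·m·s⁻²·m·s⁻¹ = kg·m²·s⁻³
kg·m·s⁻³·A⁻¹ ≠ kg·m²·s⁻³, so they cannot be added.

No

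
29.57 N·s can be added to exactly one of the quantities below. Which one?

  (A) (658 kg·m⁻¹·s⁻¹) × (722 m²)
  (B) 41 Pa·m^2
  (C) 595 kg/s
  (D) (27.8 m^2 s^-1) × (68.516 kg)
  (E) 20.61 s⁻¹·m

(A)

Reference: N·s = kg·m·s⁻²·s = kg·m·s⁻¹.
Each option:
  (A) [kg·m⁻¹·s⁻¹] · [m²] = kg·m·s⁻¹  ← same
  (B) Pa·m² = N·m⁻²·m² = kg·m·s⁻²
  (C) kg·s⁻¹
  (D) [m²·s⁻¹] · [kg] = kg·m²·s⁻¹
  (E) m·s⁻¹
Only (A) matches kg·m·s⁻¹.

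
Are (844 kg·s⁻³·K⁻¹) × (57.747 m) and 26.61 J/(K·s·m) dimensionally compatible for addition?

Yes

Dimensions:
  (844 kg·s⁻³·K⁻¹) × (57.747 m):  [kg·s⁻³·K⁻¹] · [m] = kg·m·s⁻³·K⁻¹
  26.61 J/(K·s·m):  J·s⁻¹·m⁻¹·K⁻¹ = N·m·s⁻¹·m⁻¹·K⁻¹ = kg·m·s⁻³·K⁻¹
Both are kg·m·s⁻³·K⁻¹, so they have the same dimensions and can be added.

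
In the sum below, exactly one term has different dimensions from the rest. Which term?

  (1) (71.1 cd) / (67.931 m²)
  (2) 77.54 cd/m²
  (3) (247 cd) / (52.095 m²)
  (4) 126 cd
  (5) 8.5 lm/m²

(4)

Expand each in SI base units:
  (1) [cd] / [m²] = m⁻²·cd
  (2) cd·m⁻² = m⁻²·cd
  (3) [cd] / [m²] = m⁻²·cd
  (4) cd
  (5) lm·m⁻² = cd·m⁻² = m⁻²·cd
All reduce to m⁻²·cd except (4), which is cd.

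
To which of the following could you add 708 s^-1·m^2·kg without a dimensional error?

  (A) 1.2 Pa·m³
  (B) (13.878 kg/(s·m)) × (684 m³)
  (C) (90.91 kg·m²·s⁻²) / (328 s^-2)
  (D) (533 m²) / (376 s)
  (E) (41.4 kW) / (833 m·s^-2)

(B)

Reference: kg·m²·s⁻¹.
Each option:
  (A) Pa·m³ = N·m⁻²·m³ = kg·m²·s⁻²
  (B) [kg·m⁻¹·s⁻¹] · [m³] = kg·m²·s⁻¹  ← same
  (C) [kg·m²·s⁻²] / [s⁻²] = kg·m²
  (D) [m²] / [s] = m²·s⁻¹
  (E) [kg·m²·s⁻³] / [m·s⁻²] = kg·m·s⁻¹
Only (B) matches kg·m²·s⁻¹.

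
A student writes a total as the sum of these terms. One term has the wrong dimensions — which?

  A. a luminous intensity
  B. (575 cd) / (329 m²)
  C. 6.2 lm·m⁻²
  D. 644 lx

In SI base units:
  A. [luminous intensity] = cd
  B. [cd] / [m²] = m⁻²·cd
  C. lm·m⁻² = cd·m⁻² = m⁻²·cd
  D. lx = lm·m⁻² = m⁻²·cd
All reduce to m⁻²·cd except A., which is cd.

A.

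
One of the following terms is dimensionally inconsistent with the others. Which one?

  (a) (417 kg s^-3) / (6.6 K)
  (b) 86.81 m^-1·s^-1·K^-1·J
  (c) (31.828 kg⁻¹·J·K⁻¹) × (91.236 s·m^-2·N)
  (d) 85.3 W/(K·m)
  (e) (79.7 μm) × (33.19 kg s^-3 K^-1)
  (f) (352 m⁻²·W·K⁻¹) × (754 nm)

(a)

In SI base units:
  (a) [kg·s⁻³] / [K] = kg·s⁻³·K⁻¹
  (b) J·s⁻¹·m⁻¹·K⁻¹ = N·m·s⁻¹·m⁻¹·K⁻¹ = kg·m·s⁻³·K⁻¹
  (c) [m²·s⁻²·K⁻¹] · [kg·m⁻¹·s⁻¹] = kg·m·s⁻³·K⁻¹
  (d) W·m⁻¹·K⁻¹ = J·s⁻¹·m⁻¹·K⁻¹ = kg·m·s⁻³·K⁻¹
  (e) [m] · [kg·s⁻³·K⁻¹] = kg·m·s⁻³·K⁻¹
  (f) [kg·s⁻³·K⁻¹] · [m] = kg·m·s⁻³·K⁻¹
All reduce to kg·m·s⁻³·K⁻¹ except (a), which is kg·s⁻³·K⁻¹.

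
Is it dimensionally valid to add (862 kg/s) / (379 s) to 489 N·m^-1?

Reduce each to base SI dimensions:
  (862 kg/s) / (379 s):  [kg·s⁻¹] / [s] = kg·s⁻²
  489 N·m^-1:  N·m⁻¹ = kg·m·s⁻²·m⁻¹ = kg·s⁻²
Both are kg·s⁻², so they have the same dimensions and can be added.

Yes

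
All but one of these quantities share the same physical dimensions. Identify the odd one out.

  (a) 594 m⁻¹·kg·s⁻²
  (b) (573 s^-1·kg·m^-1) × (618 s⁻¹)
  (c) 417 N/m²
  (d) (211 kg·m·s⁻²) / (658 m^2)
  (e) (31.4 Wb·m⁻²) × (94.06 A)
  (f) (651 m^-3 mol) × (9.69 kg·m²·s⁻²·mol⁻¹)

(e)

Work out the base dimensions of each:
  (a) kg·m⁻¹·s⁻²
  (b) [kg·m⁻¹·s⁻¹] · [s⁻¹] = kg·m⁻¹·s⁻²
  (c) N·m⁻² = kg·m·s⁻²·m⁻² = kg·m⁻¹·s⁻²
  (d) [kg·m·s⁻²] / [m²] = kg·m⁻¹·s⁻²
  (e) [kg·s⁻²·A⁻¹] · [A] = kg·s⁻²
  (f) [m⁻³·mol] · [kg·m²·s⁻²·mol⁻¹] = kg·m⁻¹·s⁻²
All reduce to kg·m⁻¹·s⁻² except (e), which is kg·s⁻².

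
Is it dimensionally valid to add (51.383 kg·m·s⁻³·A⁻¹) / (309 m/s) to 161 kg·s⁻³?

No

In SI base units:
  (51.383 kg·m·s⁻³·A⁻¹) / (309 m/s):  [kg·m·s⁻³·A⁻¹] / [m·s⁻¹] = kg·s⁻²·A⁻¹
  161 kg·s⁻³:  kg·s⁻³
kg·s⁻²·A⁻¹ ≠ kg·s⁻³, so they cannot be added.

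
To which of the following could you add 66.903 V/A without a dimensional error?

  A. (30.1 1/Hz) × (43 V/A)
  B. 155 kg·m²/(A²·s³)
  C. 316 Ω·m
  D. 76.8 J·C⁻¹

B.

Reference: V·A⁻¹ = J·C⁻¹·A⁻¹ = kg·m²·s⁻³·A⁻².
Each option:
  A. [s] · [kg·m²·s⁻³·A⁻²] = kg·m²·s⁻²·A⁻²
  B. kg·m²·s⁻³·A⁻²  ← same
  C. Ω·m = V·A⁻¹·m = kg·m³·s⁻³·A⁻²
  D. J·C⁻¹ = N·m·(s·A)⁻¹ = kg·m²·s⁻³·A⁻¹
Only B. matches kg·m²·s⁻³·A⁻².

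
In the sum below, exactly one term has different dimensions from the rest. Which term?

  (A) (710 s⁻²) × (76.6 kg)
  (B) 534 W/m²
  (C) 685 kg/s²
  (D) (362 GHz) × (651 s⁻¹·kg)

Dimensions:
  (A) [s⁻²] · [kg] = kg·s⁻²
  (B) W·m⁻² = J·s⁻¹·m⁻² = kg·s⁻³
  (C) kg·s⁻²
  (D) [s⁻¹] · [kg·s⁻¹] = kg·s⁻²
All reduce to kg·s⁻² except (B), which is kg·s⁻³.

(B)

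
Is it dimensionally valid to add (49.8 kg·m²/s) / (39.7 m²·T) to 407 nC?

Dimensions:
  (49.8 kg·m²/s) / (39.7 m²·T):  [kg·m²·s⁻¹] / [kg·m²·s⁻²·A⁻¹] = s·A
  407 nC:  C = s·A
Both are s·A, so they have the same dimensions and can be added.

Yes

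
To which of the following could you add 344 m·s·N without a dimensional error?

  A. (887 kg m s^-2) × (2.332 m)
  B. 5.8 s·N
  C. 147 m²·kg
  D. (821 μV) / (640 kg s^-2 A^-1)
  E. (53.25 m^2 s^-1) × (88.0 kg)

E.

Reference: N·m·s = kg·m·s⁻²·m·s = kg·m²·s⁻¹.
Each option:
  A. [kg·m·s⁻²] · [m] = kg·m²·s⁻²
  B. N·s = kg·m·s⁻²·s = kg·m·s⁻¹
  C. kg·m²
  D. [kg·m²·s⁻³·A⁻¹] / [kg·s⁻²·A⁻¹] = m²·s⁻¹
  E. [m²·s⁻¹] · [kg] = kg·m²·s⁻¹  ← same
Only E. matches kg·m²·s⁻¹.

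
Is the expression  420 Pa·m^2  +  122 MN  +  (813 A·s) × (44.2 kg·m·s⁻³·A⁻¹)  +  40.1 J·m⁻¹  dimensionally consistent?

Yes

Work out the base dimensions of each:
  420 Pa·m^2:  Pa·m² = N·m⁻²·m² = kg·m·s⁻²
  122 MN:  N = kg·m·s⁻²
  (813 A·s) × (44.2 kg·m·s⁻³·A⁻¹):  [s·A] · [kg·m·s⁻³·A⁻¹] = kg·m·s⁻²
  40.1 J·m⁻¹:  J·m⁻¹ = N·m·m⁻¹ = kg·m·s⁻²
Every term reduces to kg·m·s⁻².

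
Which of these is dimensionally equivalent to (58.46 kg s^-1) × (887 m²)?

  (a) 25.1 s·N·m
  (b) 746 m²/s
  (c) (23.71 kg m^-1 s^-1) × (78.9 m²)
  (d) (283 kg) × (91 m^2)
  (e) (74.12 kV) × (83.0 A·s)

Reference: [kg·s⁻¹] · [m²] = kg·m²·s⁻¹.
Each option:
  (a) N·m·s = kg·m·s⁻²·m·s = kg·m²·s⁻¹  ← same
  (b) m²·s⁻¹
  (c) [kg·m⁻¹·s⁻¹] · [m²] = kg·m·s⁻¹
  (d) [kg] · [m²] = kg·m²
  (e) [kg·m²·s⁻³·A⁻¹] · [s·A] = kg·m²·s⁻²
Only (a) matches kg·m²·s⁻¹.

(a)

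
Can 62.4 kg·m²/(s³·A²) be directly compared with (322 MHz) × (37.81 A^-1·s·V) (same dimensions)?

Yes

Expand each in SI base units:
  62.4 kg·m²/(s³·A²):  kg·m²·s⁻³·A⁻²
  (322 MHz) × (37.81 A^-1·s·V):  [s⁻¹] · [kg·m²·s⁻²·A⁻²] = kg·m²·s⁻³·A⁻²
Both are kg·m²·s⁻³·A⁻², so they have the same dimensions and can be added.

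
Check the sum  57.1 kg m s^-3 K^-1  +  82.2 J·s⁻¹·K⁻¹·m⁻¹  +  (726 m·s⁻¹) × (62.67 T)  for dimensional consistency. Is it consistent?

Work out the base dimensions of each:
  57.1 kg m s^-3 K^-1:  kg·m·s⁻³·K⁻¹
  82.2 J·s⁻¹·K⁻¹·m⁻¹:  J·s⁻¹·m⁻¹·K⁻¹ = N·m·s⁻¹·m⁻¹·K⁻¹ = kg·m·s⁻³·K⁻¹
  (726 m·s⁻¹) × (62.67 T):  [m·s⁻¹] · [kg·s⁻²·A⁻¹] = kg·m·s⁻³·A⁻¹
The terms do not share a single dimension (kg·m·s⁻³·A⁻¹ vs kg·m·s⁻³·K⁻¹).

No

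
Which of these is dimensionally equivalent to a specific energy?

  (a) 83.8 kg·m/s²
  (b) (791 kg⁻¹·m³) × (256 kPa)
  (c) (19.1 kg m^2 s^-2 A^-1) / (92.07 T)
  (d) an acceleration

Reference: [specific energy] = m²·s⁻².
Each option:
  (a) kg·m·s⁻²
  (b) [kg⁻¹·m³] · [kg·m⁻¹·s⁻²] = m²·s⁻²  ← same
  (c) [kg·m²·s⁻²·A⁻¹] / [kg·s⁻²·A⁻¹] = m²
  (d) [acceleration] = m·s⁻²
Only (b) matches m²·s⁻².

(b)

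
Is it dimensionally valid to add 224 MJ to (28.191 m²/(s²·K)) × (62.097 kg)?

No

In SI base units:
  224 MJ:  J = N·m = kg·m²·s⁻²
  (28.191 m²/(s²·K)) × (62.097 kg):  [m²·s⁻²·K⁻¹] · [kg] = kg·m²·s⁻²·K⁻¹
kg·m²·s⁻² ≠ kg·m²·s⁻²·K⁻¹, so they cannot be added.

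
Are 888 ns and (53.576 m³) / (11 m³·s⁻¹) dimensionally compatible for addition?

Expand each in SI base units:
  888 ns:  s
  (53.576 m³) / (11 m³·s⁻¹):  [m³] / [m³·s⁻¹] = s
Both are s, so they have the same dimensions and can be added.

Yes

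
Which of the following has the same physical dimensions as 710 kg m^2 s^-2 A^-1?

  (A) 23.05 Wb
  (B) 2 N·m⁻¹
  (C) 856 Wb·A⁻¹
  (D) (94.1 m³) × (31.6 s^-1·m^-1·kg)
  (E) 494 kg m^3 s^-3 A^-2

Reference: kg·m²·s⁻²·A⁻¹.
Each option:
  (A) Wb = V·s = kg·m²·s⁻²·A⁻¹  ← same
  (B) N·m⁻¹ = kg·m·s⁻²·m⁻¹ = kg·s⁻²
  (C) Wb·A⁻¹ = V·s·A⁻¹ = kg·m²·s⁻²·A⁻²
  (D) [m³] · [kg·m⁻¹·s⁻¹] = kg·m²·s⁻¹
  (E) kg·m³·s⁻³·A⁻²
Only (A) matches kg·m²·s⁻²·A⁻¹.

(A)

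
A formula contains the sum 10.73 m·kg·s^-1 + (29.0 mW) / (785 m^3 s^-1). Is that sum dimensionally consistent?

In SI base units:
  10.73 m·kg·s^-1:  kg·m·s⁻¹
  (29.0 mW) / (785 m^3 s^-1):  [kg·m²·s⁻³] / [m³·s⁻¹] = kg·m⁻¹·s⁻²
kg·m·s⁻¹ ≠ kg·m⁻¹·s⁻², so they cannot be added.

No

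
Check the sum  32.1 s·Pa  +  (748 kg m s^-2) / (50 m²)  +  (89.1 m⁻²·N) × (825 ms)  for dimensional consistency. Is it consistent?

No

Work out the base dimensions of each:
  32.1 s·Pa:  Pa·s = N·m⁻²·s = kg·m⁻¹·s⁻¹
  (748 kg m s^-2) / (50 m²):  [kg·m·s⁻²] / [m²] = kg·m⁻¹·s⁻²
  (89.1 m⁻²·N) × (825 ms):  [kg·m⁻¹·s⁻²] · [s] = kg·m⁻¹·s⁻¹
The terms do not share a single dimension (kg·m⁻¹·s⁻² vs kg·m⁻¹·s⁻¹).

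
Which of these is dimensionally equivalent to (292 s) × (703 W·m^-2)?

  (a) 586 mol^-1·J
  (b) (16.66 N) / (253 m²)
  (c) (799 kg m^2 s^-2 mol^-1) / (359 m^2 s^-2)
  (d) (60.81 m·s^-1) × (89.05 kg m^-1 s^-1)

(d)

Reference: [s] · [kg·s⁻³] = kg·s⁻².
Each option:
  (a) J·mol⁻¹ = N·m·mol⁻¹ = kg·m²·s⁻²·mol⁻¹
  (b) [kg·m·s⁻²] / [m²] = kg·m⁻¹·s⁻²
  (c) [kg·m²·s⁻²·mol⁻¹] / [m²·s⁻²] = kg·mol⁻¹
  (d) [m·s⁻¹] · [kg·m⁻¹·s⁻¹] = kg·s⁻²  ← same
Only (d) matches kg·s⁻².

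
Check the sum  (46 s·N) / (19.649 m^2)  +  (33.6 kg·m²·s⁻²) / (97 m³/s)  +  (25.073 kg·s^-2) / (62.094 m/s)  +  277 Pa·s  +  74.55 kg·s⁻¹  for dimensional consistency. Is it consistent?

Work out the base dimensions of each:
  (46 s·N) / (19.649 m^2):  [kg·m·s⁻¹] / [m²] = kg·m⁻¹·s⁻¹
  (33.6 kg·m²·s⁻²) / (97 m³/s):  [kg·m²·s⁻²] / [m³·s⁻¹] = kg·m⁻¹·s⁻¹
  (25.073 kg·s^-2) / (62.094 m/s):  [kg·s⁻²] / [m·s⁻¹] = kg·m⁻¹·s⁻¹
  277 Pa·s:  Pa·s = N·m⁻²·s = kg·m⁻¹·s⁻¹
  74.55 kg·s⁻¹:  kg·s⁻¹
The terms do not share a single dimension (kg·m⁻¹·s⁻¹ vs kg·s⁻¹).

No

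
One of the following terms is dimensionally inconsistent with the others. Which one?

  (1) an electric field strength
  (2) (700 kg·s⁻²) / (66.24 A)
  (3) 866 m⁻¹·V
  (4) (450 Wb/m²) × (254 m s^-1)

Work out the base dimensions of each:
  (1) [electric field strength] = kg·m·s⁻³·A⁻¹
  (2) [kg·s⁻²] / [A] = kg·s⁻²·A⁻¹
  (3) V·m⁻¹ = J·C⁻¹·m⁻¹ = kg·m·s⁻³·A⁻¹
  (4) [kg·s⁻²·A⁻¹] · [m·s⁻¹] = kg·m·s⁻³·A⁻¹
All reduce to kg·m·s⁻³·A⁻¹ except (2), which is kg·s⁻²·A⁻¹.

(2)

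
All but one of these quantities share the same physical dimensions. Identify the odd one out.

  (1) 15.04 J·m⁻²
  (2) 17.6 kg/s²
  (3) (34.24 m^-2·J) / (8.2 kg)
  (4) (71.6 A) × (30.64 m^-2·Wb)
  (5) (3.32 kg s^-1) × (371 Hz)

(3)

In SI base units:
  (1) J·m⁻² = N·m·m⁻² = kg·s⁻²
  (2) kg·s⁻²
  (3) [kg·s⁻²] / [kg] = s⁻²
  (4) [A] · [kg·s⁻²·A⁻¹] = kg·s⁻²
  (5) [kg·s⁻¹] · [s⁻¹] = kg·s⁻²
All reduce to kg·s⁻² except (3), which is s⁻².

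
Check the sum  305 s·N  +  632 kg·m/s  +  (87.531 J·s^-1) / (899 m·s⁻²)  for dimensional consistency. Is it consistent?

Reduce each to base SI dimensions:
  305 s·N:  N·s = kg·m·s⁻²·s = kg·m·s⁻¹
  632 kg·m/s:  kg·m·s⁻¹
  (87.531 J·s^-1) / (899 m·s⁻²):  [kg·m²·s⁻³] / [m·s⁻²] = kg·m·s⁻¹
Every term reduces to kg·m·s⁻¹.

Yes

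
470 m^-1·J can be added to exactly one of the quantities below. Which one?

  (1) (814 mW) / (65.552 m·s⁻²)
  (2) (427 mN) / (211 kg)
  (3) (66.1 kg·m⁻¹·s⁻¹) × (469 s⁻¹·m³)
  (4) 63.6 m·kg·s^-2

Reference: J·m⁻¹ = N·m·m⁻¹ = kg·m·s⁻².
Each option:
  (1) [kg·m²·s⁻³] / [m·s⁻²] = kg·m·s⁻¹
  (2) [kg·m·s⁻²] / [kg] = m·s⁻²
  (3) [kg·m⁻¹·s⁻¹] · [m³·s⁻¹] = kg·m²·s⁻²
  (4) kg·m·s⁻²  ← same
Only (4) matches kg·m·s⁻².

(4)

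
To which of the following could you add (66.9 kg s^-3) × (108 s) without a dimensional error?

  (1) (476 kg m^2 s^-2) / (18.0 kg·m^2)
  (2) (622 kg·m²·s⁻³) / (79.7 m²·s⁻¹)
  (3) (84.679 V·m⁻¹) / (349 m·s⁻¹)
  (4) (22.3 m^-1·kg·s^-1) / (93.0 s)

Reference: [kg·s⁻³] · [s] = kg·s⁻².
Each option:
  (1) [kg·m²·s⁻²] / [kg·m²] = s⁻²
  (2) [kg·m²·s⁻³] / [m²·s⁻¹] = kg·s⁻²  ← same
  (3) [kg·m·s⁻³·A⁻¹] / [m·s⁻¹] = kg·s⁻²·A⁻¹
  (4) [kg·m⁻¹·s⁻¹] / [s] = kg·m⁻¹·s⁻²
Only (2) matches kg·s⁻².

(2)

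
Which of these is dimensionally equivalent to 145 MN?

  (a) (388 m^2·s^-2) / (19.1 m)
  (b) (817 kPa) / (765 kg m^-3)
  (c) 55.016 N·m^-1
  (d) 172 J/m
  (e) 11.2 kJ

Reference: N = kg·m·s⁻².
Each option:
  (a) [m²·s⁻²] / [m] = m·s⁻²
  (b) [kg·m⁻¹·s⁻²] / [kg·m⁻³] = m²·s⁻²
  (c) N·m⁻¹ = kg·m·s⁻²·m⁻¹ = kg·s⁻²
  (d) J·m⁻¹ = N·m·m⁻¹ = kg·m·s⁻²  ← same
  (e) J = N·m = kg·m²·s⁻²
Only (d) matches kg·m·s⁻².

(d)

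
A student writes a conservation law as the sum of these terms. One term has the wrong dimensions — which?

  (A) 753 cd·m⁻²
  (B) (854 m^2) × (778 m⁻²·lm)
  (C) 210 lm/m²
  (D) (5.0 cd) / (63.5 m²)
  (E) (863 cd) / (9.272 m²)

(B)

Expand each in SI base units:
  (A) cd·m⁻² = m⁻²·cd
  (B) [m²] · [m⁻²·cd] = cd
  (C) lm·m⁻² = cd·m⁻² = m⁻²·cd
  (D) [cd] / [m²] = m⁻²·cd
  (E) [cd] / [m²] = m⁻²·cd
All reduce to m⁻²·cd except (B), which is cd.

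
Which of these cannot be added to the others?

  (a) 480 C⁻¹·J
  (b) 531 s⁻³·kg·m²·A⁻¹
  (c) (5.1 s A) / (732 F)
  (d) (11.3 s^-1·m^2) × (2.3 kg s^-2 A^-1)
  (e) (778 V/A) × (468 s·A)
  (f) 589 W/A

Expand each in SI base units:
  (a) J·C⁻¹ = N·m·(s·A)⁻¹ = kg·m²·s⁻³·A⁻¹
  (b) kg·m²·s⁻³·A⁻¹
  (c) [s·A] / [kg⁻¹·m⁻²·s⁴·A²] = kg·m²·s⁻³·A⁻¹
  (d) [m²·s⁻¹] · [kg·s⁻²·A⁻¹] = kg·m²·s⁻³·A⁻¹
  (e) [kg·m²·s⁻³·A⁻²] · [s·A] = kg·m²·s⁻²·A⁻¹
  (f) W·A⁻¹ = J·s⁻¹·A⁻¹ = kg·m²·s⁻³·A⁻¹
All reduce to kg·m²·s⁻³·A⁻¹ except (e), which is kg·m²·s⁻²·A⁻¹.

(e)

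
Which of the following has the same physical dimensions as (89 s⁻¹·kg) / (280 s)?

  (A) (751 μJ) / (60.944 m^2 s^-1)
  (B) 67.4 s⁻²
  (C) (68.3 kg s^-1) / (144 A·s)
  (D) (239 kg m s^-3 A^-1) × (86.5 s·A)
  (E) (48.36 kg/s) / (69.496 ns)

(E)

Reference: [kg·s⁻¹] / [s] = kg·s⁻².
Each option:
  (A) [kg·m²·s⁻²] / [m²·s⁻¹] = kg·s⁻¹
  (B) s⁻²
  (C) [kg·s⁻¹] / [s·A] = kg·s⁻²·A⁻¹
  (D) [kg·m·s⁻³·A⁻¹] · [s·A] = kg·m·s⁻²
  (E) [kg·s⁻¹] / [s] = kg·s⁻²  ← same
Only (E) matches kg·s⁻².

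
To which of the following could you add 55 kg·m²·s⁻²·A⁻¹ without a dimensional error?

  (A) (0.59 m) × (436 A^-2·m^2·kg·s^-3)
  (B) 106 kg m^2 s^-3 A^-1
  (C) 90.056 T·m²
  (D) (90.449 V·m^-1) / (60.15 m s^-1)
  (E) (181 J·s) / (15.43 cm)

Reference: kg·m²·s⁻²·A⁻¹.
Each option:
  (A) [m] · [kg·m²·s⁻³·A⁻²] = kg·m³·s⁻³·A⁻²
  (B) kg·m²·s⁻³·A⁻¹
  (C) T·m² = Wb·m⁻²·m² = kg·m²·s⁻²·A⁻¹  ← same
  (D) [kg·m·s⁻³·A⁻¹] / [m·s⁻¹] = kg·s⁻²·A⁻¹
  (E) [kg·m²·s⁻¹] / [m] = kg·m·s⁻¹
Only (C) matches kg·m²·s⁻²·A⁻¹.

(C)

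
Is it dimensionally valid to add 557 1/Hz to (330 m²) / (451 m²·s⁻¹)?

Expand each in SI base units:
  557 1/Hz:  Hz⁻¹ = (s⁻¹)⁻¹ = s
  (330 m²) / (451 m²·s⁻¹):  [m²] / [m²·s⁻¹] = s
Both are s, so they have the same dimensions and can be added.

Yes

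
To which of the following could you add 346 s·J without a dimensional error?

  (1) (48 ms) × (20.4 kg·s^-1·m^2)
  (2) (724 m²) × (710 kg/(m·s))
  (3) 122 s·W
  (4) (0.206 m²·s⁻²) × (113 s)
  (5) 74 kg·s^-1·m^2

(5)

Reference: J·s = N·m·s = kg·m²·s⁻¹.
Each option:
  (1) [s] · [kg·m²·s⁻¹] = kg·m²
  (2) [m²] · [kg·m⁻¹·s⁻¹] = kg·m·s⁻¹
  (3) W·s = J·s⁻¹·s = kg·m²·s⁻²
  (4) [m²·s⁻²] · [s] = m²·s⁻¹
  (5) kg·m²·s⁻¹  ← same
Only (5) matches kg·m²·s⁻¹.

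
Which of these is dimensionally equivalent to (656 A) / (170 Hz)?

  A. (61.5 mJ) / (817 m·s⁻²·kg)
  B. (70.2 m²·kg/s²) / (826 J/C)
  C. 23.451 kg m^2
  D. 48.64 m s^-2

Reference: [A] / [s⁻¹] = s·A.
Each option:
  A. [kg·m²·s⁻²] / [kg·m·s⁻²] = m
  B. [kg·m²·s⁻²] / [kg·m²·s⁻³·A⁻¹] = s·A  ← same
  C. kg·m²
  D. m·s⁻²
Only B. matches s·A.

B.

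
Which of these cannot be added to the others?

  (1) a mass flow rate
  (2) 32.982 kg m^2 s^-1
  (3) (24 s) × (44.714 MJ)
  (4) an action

In SI base units:
  (1) [mass flow rate] = kg·s⁻¹
  (2) kg·m²·s⁻¹
  (3) [s] · [kg·m²·s⁻²] = kg·m²·s⁻¹
  (4) [action] = kg·m²·s⁻¹
All reduce to kg·m²·s⁻¹ except (1), which is kg·s⁻¹.

(1)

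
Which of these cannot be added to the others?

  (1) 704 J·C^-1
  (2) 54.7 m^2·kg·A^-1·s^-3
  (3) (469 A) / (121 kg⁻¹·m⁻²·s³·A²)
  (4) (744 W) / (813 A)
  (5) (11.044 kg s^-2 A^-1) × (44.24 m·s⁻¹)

Reduce each to base SI dimensions:
  (1) J·C⁻¹ = N·m·(s·A)⁻¹ = kg·m²·s⁻³·A⁻¹
  (2) kg·m²·s⁻³·A⁻¹
  (3) [A] / [kg⁻¹·m⁻²·s³·A²] = kg·m²·s⁻³·A⁻¹
  (4) [kg·m²·s⁻³] / [A] = kg·m²·s⁻³·A⁻¹
  (5) [kg·s⁻²·A⁻¹] · [m·s⁻¹] = kg·m·s⁻³·A⁻¹
All reduce to kg·m²·s⁻³·A⁻¹ except (5), which is kg·m·s⁻³·A⁻¹.

(5)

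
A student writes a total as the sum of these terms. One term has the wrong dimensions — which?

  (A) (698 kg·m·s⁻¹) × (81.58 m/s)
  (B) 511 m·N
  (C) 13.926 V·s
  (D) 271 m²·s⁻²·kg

(C)

Dimensions:
  (A) [kg·m·s⁻¹] · [m·s⁻¹] = kg·m²·s⁻²
  (B) N·m = kg·m·s⁻²·m = kg·m²·s⁻²
  (C) V·s = J·C⁻¹·s = kg·m²·s⁻²·A⁻¹
  (D) kg·m²·s⁻²
All reduce to kg·m²·s⁻² except (C), which is kg·m²·s⁻²·A⁻¹.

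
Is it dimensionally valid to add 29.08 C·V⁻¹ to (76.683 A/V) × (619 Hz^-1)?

Yes

Work out the base dimensions of each:
  29.08 C·V⁻¹:  C·V⁻¹ = s·A·(J·C⁻¹)⁻¹ = kg⁻¹·m⁻²·s⁴·A²
  (76.683 A/V) × (619 Hz^-1):  [kg⁻¹·m⁻²·s³·A²] · [s] = kg⁻¹·m⁻²·s⁴·A²
Both are kg⁻¹·m⁻²·s⁴·A², so they have the same dimensions and can be added.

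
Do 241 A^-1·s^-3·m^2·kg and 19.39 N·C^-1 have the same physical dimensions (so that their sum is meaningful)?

Work out the base dimensions of each:
  241 A^-1·s^-3·m^2·kg:  kg·m²·s⁻³·A⁻¹
  19.39 N·C^-1:  N·C⁻¹ = kg·m·s⁻²·(s·A)⁻¹ = kg·m·s⁻³·A⁻¹
kg·m²·s⁻³·A⁻¹ ≠ kg·m·s⁻³·A⁻¹, so they cannot be added.

No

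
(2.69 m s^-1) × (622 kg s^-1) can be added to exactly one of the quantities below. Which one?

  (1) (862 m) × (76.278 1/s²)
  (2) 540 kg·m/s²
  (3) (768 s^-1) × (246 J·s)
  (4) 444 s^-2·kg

Reference: [m·s⁻¹] · [kg·s⁻¹] = kg·m·s⁻².
Each option:
  (1) [m] · [s⁻²] = m·s⁻²
  (2) kg·m·s⁻²  ← same
  (3) [s⁻¹] · [kg·m²·s⁻¹] = kg·m²·s⁻²
  (4) kg·s⁻²
Only (2) matches kg·m·s⁻².

(2)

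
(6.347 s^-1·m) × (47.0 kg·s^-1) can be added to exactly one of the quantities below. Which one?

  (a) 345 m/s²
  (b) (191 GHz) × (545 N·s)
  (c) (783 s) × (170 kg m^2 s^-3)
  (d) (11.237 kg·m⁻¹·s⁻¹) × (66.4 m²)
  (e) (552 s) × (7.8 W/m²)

(b)

Reference: [m·s⁻¹] · [kg·s⁻¹] = kg·m·s⁻².
Each option:
  (a) m·s⁻²
  (b) [s⁻¹] · [kg·m·s⁻¹] = kg·m·s⁻²  ← same
  (c) [s] · [kg·m²·s⁻³] = kg·m²·s⁻²
  (d) [kg·m⁻¹·s⁻¹] · [m²] = kg·m·s⁻¹
  (e) [s] · [kg·s⁻³] = kg·s⁻²
Only (b) matches kg·m·s⁻².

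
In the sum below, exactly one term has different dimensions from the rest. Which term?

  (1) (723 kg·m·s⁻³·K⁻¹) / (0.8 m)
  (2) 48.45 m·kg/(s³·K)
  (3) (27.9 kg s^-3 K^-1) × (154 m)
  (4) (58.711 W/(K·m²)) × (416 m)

Work out the base dimensions of each:
  (1) [kg·m·s⁻³·K⁻¹] / [m] = kg·s⁻³·K⁻¹
  (2) kg·m·s⁻³·K⁻¹
  (3) [kg·s⁻³·K⁻¹] · [m] = kg·m·s⁻³·K⁻¹
  (4) [kg·s⁻³·K⁻¹] · [m] = kg·m·s⁻³·K⁻¹
All reduce to kg·m·s⁻³·K⁻¹ except (1), which is kg·s⁻³·K⁻¹.

(1)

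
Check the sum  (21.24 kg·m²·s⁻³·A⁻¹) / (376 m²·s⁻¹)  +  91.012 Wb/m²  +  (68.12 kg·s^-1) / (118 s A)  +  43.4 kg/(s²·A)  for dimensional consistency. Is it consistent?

Yes

Work out the base dimensions of each:
  (21.24 kg·m²·s⁻³·A⁻¹) / (376 m²·s⁻¹):  [kg·m²·s⁻³·A⁻¹] / [m²·s⁻¹] = kg·s⁻²·A⁻¹
  91.012 Wb/m²:  Wb·m⁻² = V·s·m⁻² = kg·s⁻²·A⁻¹
  (68.12 kg·s^-1) / (118 s A):  [kg·s⁻¹] / [s·A] = kg·s⁻²·A⁻¹
  43.4 kg/(s²·A):  kg·s⁻²·A⁻¹
Every term reduces to kg·s⁻²·A⁻¹.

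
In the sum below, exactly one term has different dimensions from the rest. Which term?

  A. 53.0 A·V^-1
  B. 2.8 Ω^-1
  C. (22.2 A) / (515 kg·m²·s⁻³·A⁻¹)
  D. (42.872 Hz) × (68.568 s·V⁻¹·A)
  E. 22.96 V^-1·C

Work out the base dimensions of each:
  A. A·V⁻¹ = A·(J·C⁻¹)⁻¹ = kg⁻¹·m⁻²·s³·A²
  B. Ω⁻¹ = (V·A⁻¹)⁻¹ = kg⁻¹·m⁻²·s³·A²
  C. [A] / [kg·m²·s⁻³·A⁻¹] = kg⁻¹·m⁻²·s³·A²
  D. [s⁻¹] · [kg⁻¹·m⁻²·s⁴·A²] = kg⁻¹·m⁻²·s³·A²
  E. C·V⁻¹ = s·A·(J·C⁻¹)⁻¹ = kg⁻¹·m⁻²·s⁴·A²
All reduce to kg⁻¹·m⁻²·s³·A² except E., which is kg⁻¹·m⁻²·s⁴·A².

E.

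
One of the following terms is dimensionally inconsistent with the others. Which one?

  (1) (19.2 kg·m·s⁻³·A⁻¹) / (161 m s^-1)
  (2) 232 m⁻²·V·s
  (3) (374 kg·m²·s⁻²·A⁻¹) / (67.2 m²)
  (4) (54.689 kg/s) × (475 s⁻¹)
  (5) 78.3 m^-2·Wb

In SI base units:
  (1) [kg·m·s⁻³·A⁻¹] / [m·s⁻¹] = kg·s⁻²·A⁻¹
  (2) V·s·m⁻² = J·C⁻¹·s·m⁻² = kg·s⁻²·A⁻¹
  (3) [kg·m²·s⁻²·A⁻¹] / [m²] = kg·s⁻²·A⁻¹
  (4) [kg·s⁻¹] · [s⁻¹] = kg·s⁻²
  (5) Wb·m⁻² = V·s·m⁻² = kg·s⁻²·A⁻¹
All reduce to kg·s⁻²·A⁻¹ except (4), which is kg·s⁻².

(4)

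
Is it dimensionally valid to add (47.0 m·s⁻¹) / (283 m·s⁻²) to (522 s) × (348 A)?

Expand each in SI base units:
  (47.0 m·s⁻¹) / (283 m·s⁻²):  [m·s⁻¹] / [m·s⁻²] = s
  (522 s) × (348 A):  [s] · [A] = s·A
s ≠ s·A, so they cannot be added.

No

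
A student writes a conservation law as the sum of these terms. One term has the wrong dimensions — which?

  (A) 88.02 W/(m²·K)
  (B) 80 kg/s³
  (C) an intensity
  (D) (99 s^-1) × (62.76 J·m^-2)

(A)

In SI base units:
  (A) W·m⁻²·K⁻¹ = J·s⁻¹·m⁻²·K⁻¹ = kg·s⁻³·K⁻¹
  (B) kg·s⁻³
  (C) [intensity] = kg·s⁻³
  (D) [s⁻¹] · [kg·s⁻²] = kg·s⁻³
All reduce to kg·s⁻³ except (A), which is kg·s⁻³·K⁻¹.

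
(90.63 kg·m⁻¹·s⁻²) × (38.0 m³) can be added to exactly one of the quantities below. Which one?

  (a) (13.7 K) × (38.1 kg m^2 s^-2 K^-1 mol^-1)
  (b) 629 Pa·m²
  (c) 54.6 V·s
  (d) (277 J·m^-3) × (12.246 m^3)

(d)

Reference: [kg·m⁻¹·s⁻²] · [m³] = kg·m²·s⁻².
Each option:
  (a) [K] · [kg·m²·s⁻²·K⁻¹·mol⁻¹] = kg·m²·s⁻²·mol⁻¹
  (b) Pa·m² = N·m⁻²·m² = kg·m·s⁻²
  (c) V·s = J·C⁻¹·s = kg·m²·s⁻²·A⁻¹
  (d) [kg·m⁻¹·s⁻²] · [m³] = kg·m²·s⁻²  ← same
Only (d) matches kg·m²·s⁻².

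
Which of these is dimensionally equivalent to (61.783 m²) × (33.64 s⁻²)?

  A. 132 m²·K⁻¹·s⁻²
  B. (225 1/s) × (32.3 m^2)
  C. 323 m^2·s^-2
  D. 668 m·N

C.

Reference: [m²] · [s⁻²] = m²·s⁻².
Each option:
  A. m²·s⁻²·K⁻¹
  B. [s⁻¹] · [m²] = m²·s⁻¹
  C. m²·s⁻²  ← same
  D. N·m = kg·m·s⁻²·m = kg·m²·s⁻²
Only C. matches m²·s⁻².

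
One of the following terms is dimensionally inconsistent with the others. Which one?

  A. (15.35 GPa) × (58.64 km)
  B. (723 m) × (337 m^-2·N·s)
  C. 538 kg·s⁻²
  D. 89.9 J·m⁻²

Dimensions:
  A. [kg·m⁻¹·s⁻²] · [m] = kg·s⁻²
  B. [m] · [kg·m⁻¹·s⁻¹] = kg·s⁻¹
  C. kg·s⁻²
  D. J·m⁻² = N·m·m⁻² = kg·s⁻²
All reduce to kg·s⁻² except B., which is kg·s⁻¹.

B.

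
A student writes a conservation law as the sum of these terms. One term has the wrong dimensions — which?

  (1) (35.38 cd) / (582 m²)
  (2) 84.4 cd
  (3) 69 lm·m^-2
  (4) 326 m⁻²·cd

Work out the base dimensions of each:
  (1) [cd] / [m²] = m⁻²·cd
  (2) cd
  (3) lm·m⁻² = cd·m⁻² = m⁻²·cd
  (4) cd·m⁻² = m⁻²·cd
All reduce to m⁻²·cd except (2), which is cd.

(2)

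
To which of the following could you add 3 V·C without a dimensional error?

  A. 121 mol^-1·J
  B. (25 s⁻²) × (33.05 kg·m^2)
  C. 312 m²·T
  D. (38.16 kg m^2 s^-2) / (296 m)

B.

Reference: C·V = s·A·J·C⁻¹ = kg·m²·s⁻².
Each option:
  A. J·mol⁻¹ = N·m·mol⁻¹ = kg·m²·s⁻²·mol⁻¹
  B. [s⁻²] · [kg·m²] = kg·m²·s⁻²  ← same
  C. T·m² = Wb·m⁻²·m² = kg·m²·s⁻²·A⁻¹
  D. [kg·m²·s⁻²] / [m] = kg·m·s⁻²
Only B. matches kg·m²·s⁻².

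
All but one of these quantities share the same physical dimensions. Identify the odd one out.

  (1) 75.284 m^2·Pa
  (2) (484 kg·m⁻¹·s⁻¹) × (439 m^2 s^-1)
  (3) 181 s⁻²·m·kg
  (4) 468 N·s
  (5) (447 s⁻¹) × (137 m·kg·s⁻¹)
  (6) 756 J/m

(4)

Dimensions:
  (1) Pa·m² = N·m⁻²·m² = kg·m·s⁻²
  (2) [kg·m⁻¹·s⁻¹] · [m²·s⁻¹] = kg·m·s⁻²
  (3) kg·m·s⁻²
  (4) N·s = kg·m·s⁻²·s = kg·m·s⁻¹
  (5) [s⁻¹] · [kg·m·s⁻¹] = kg·m·s⁻²
  (6) J·m⁻¹ = N·m·m⁻¹ = kg·m·s⁻²
All reduce to kg·m·s⁻² except (4), which is kg·m·s⁻¹.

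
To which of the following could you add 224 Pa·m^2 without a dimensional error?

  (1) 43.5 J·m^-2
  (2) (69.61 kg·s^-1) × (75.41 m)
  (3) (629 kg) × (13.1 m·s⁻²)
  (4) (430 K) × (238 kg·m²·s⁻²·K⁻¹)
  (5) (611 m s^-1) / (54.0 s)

(3)

Reference: Pa·m² = N·m⁻²·m² = kg·m·s⁻².
Each option:
  (1) J·m⁻² = N·m·m⁻² = kg·s⁻²
  (2) [kg·s⁻¹] · [m] = kg·m·s⁻¹
  (3) [kg] · [m·s⁻²] = kg·m·s⁻²  ← same
  (4) [K] · [kg·m²·s⁻²·K⁻¹] = kg·m²·s⁻²
  (5) [m·s⁻¹] / [s] = m·s⁻²
Only (3) matches kg·m·s⁻².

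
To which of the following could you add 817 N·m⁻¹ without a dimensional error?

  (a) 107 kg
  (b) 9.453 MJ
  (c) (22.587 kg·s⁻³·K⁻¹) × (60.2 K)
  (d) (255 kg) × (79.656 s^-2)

Reference: N·m⁻¹ = kg·m·s⁻²·m⁻¹ = kg·s⁻².
Each option:
  (a) kg
  (b) J = N·m = kg·m²·s⁻²
  (c) [kg·s⁻³·K⁻¹] · [K] = kg·s⁻³
  (d) [kg] · [s⁻²] = kg·s⁻²  ← same
Only (d) matches kg·s⁻².

(d)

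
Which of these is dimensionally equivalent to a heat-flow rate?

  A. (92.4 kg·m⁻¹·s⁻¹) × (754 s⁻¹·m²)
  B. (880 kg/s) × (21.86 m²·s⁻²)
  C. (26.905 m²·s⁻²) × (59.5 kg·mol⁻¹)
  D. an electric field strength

B.

Reference: [heat-flow rate] = kg·m²·s⁻³.
Each option:
  A. [kg·m⁻¹·s⁻¹] · [m²·s⁻¹] = kg·m·s⁻²
  B. [kg·s⁻¹] · [m²·s⁻²] = kg·m²·s⁻³  ← same
  C. [m²·s⁻²] · [kg·mol⁻¹] = kg·m²·s⁻²·mol⁻¹
  D. [electric field strength] = kg·m·s⁻³·A⁻¹
Only B. matches kg·m²·s⁻³.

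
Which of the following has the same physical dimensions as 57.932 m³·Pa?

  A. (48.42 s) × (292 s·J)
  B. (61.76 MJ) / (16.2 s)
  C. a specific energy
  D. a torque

Reference: Pa·m³ = N·m⁻²·m³ = kg·m²·s⁻².
Each option:
  A. [s] · [kg·m²·s⁻¹] = kg·m²
  B. [kg·m²·s⁻²] / [s] = kg·m²·s⁻³
  C. [specific energy] = m²·s⁻²
  D. [torque] = kg·m²·s⁻²  ← same
Only D. matches kg·m²·s⁻².

D.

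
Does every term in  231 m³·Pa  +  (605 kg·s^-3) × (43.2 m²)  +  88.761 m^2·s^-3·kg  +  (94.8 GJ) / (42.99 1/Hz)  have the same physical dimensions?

Expand each in SI base units:
  231 m³·Pa:  Pa·m³ = N·m⁻²·m³ = kg·m²·s⁻²
  (605 kg·s^-3) × (43.2 m²):  [kg·s⁻³] · [m²] = kg·m²·s⁻³
  88.761 m^2·s^-3·kg:  kg·m²·s⁻³
  (94.8 GJ) / (42.99 1/Hz):  [kg·m²·s⁻²] / [s] = kg·m²·s⁻³
The terms do not share a single dimension (kg·m²·s⁻² vs kg·m²·s⁻³).

No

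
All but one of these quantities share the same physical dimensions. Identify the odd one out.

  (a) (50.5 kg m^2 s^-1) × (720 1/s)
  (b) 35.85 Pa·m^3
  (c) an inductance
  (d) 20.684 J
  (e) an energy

(c)

In SI base units:
  (a) [kg·m²·s⁻¹] · [s⁻¹] = kg·m²·s⁻²
  (b) Pa·m³ = N·m⁻²·m³ = kg·m²·s⁻²
  (c) [inductance] = kg·m²·s⁻²·A⁻²
  (d) J = N·m = kg·m²·s⁻²
  (e) [energy] = kg·m²·s⁻²
All reduce to kg·m²·s⁻² except (c), which is kg·m²·s⁻²·A⁻².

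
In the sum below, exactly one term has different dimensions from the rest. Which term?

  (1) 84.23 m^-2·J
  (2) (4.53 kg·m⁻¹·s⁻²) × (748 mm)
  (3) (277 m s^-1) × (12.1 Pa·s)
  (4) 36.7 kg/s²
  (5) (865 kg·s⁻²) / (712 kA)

(5)

Expand each in SI base units:
  (1) J·m⁻² = N·m·m⁻² = kg·s⁻²
  (2) [kg·m⁻¹·s⁻²] · [m] = kg·s⁻²
  (3) [m·s⁻¹] · [kg·m⁻¹·s⁻¹] = kg·s⁻²
  (4) kg·s⁻²
  (5) [kg·s⁻²] / [A] = kg·s⁻²·A⁻¹
All reduce to kg·s⁻² except (5), which is kg·s⁻²·A⁻¹.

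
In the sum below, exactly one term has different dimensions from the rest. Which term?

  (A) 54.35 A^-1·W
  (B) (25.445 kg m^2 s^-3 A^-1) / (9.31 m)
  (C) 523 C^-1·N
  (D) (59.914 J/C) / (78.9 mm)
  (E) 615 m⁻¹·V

(A)

Expand each in SI base units:
  (A) W·A⁻¹ = J·s⁻¹·A⁻¹ = kg·m²·s⁻³·A⁻¹
  (B) [kg·m²·s⁻³·A⁻¹] / [m] = kg·m·s⁻³·A⁻¹
  (C) N·C⁻¹ = kg·m·s⁻²·(s·A)⁻¹ = kg·m·s⁻³·A⁻¹
  (D) [kg·m²·s⁻³·A⁻¹] / [m] = kg·m·s⁻³·A⁻¹
  (E) V·m⁻¹ = J·C⁻¹·m⁻¹ = kg·m·s⁻³·A⁻¹
All reduce to kg·m·s⁻³·A⁻¹ except (A), which is kg·m²·s⁻³·A⁻¹.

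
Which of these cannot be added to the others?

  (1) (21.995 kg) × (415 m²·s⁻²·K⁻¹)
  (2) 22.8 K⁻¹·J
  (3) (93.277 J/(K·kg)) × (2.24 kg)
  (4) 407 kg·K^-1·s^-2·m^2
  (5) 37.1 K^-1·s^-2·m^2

In SI base units:
  (1) [kg] · [m²·s⁻²·K⁻¹] = kg·m²·s⁻²·K⁻¹
  (2) J·K⁻¹ = N·m·K⁻¹ = kg·m²·s⁻²·K⁻¹
  (3) [m²·s⁻²·K⁻¹] · [kg] = kg·m²·s⁻²·K⁻¹
  (4) kg·m²·s⁻²·K⁻¹
  (5) m²·s⁻²·K⁻¹
All reduce to kg·m²·s⁻²·K⁻¹ except (5), which is m²·s⁻²·K⁻¹.

(5)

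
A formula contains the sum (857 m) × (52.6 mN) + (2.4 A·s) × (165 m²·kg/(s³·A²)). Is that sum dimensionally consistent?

Expand each in SI base units:
  (857 m) × (52.6 mN):  [m] · [kg·m·s⁻²] = kg·m²·s⁻²
  (2.4 A·s) × (165 m²·kg/(s³·A²)):  [s·A] · [kg·m²·s⁻³·A⁻²] = kg·m²·s⁻²·A⁻¹
kg·m²·s⁻² ≠ kg·m²·s⁻²·A⁻¹, so they cannot be added.

No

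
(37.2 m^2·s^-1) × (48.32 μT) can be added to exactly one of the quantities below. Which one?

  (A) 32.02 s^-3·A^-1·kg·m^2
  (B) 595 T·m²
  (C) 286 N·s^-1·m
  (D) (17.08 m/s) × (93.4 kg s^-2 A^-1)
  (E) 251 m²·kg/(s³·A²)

Reference: [m²·s⁻¹] · [kg·s⁻²·A⁻¹] = kg·m²·s⁻³·A⁻¹.
Each option:
  (A) kg·m²·s⁻³·A⁻¹  ← same
  (B) T·m² = Wb·m⁻²·m² = kg·m²·s⁻²·A⁻¹
  (C) N·m·s⁻¹ = kg·m·s⁻²·m·s⁻¹ = kg·m²·s⁻³
  (D) [m·s⁻¹] · [kg·s⁻²·A⁻¹] = kg·m·s⁻³·A⁻¹
  (E) kg·m²·s⁻³·A⁻²
Only (A) matches kg·m²·s⁻³·A⁻¹.

(A)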